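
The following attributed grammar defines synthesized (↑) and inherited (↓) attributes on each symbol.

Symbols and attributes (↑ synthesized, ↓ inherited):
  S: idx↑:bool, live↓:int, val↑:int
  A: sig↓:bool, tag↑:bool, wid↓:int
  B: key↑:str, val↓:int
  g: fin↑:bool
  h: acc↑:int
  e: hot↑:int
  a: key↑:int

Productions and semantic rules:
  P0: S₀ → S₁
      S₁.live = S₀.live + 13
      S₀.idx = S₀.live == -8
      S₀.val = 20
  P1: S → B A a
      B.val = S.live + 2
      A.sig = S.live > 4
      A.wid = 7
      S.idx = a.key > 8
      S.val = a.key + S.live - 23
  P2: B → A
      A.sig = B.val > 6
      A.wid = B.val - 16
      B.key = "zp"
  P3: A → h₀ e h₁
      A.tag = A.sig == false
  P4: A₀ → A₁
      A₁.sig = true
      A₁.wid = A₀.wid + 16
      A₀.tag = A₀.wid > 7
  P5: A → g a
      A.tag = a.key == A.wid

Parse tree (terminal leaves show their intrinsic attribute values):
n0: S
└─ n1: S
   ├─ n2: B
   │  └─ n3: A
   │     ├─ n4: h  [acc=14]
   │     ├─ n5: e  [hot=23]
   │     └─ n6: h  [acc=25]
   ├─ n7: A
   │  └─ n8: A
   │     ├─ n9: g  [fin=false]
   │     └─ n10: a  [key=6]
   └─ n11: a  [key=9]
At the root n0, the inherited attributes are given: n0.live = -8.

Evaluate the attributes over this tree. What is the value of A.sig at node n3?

true

1. n0.live = -8  [given at root]
2. n1.live = 5  [S₀.live + 13]
3. n2.val = 7  [S.live + 2]
4. n3.sig = true  [B.val > 6]
5. n3.wid = -9  [B.val - 16]
6. n4.acc = 14  [terminal]
7. n5.hot = 23  [terminal]
8. n6.acc = 25  [terminal]
9. n3.tag = false  [A.sig == false]
10. n2.key = "zp"  ["zp"]
11. n7.sig = true  [S.live > 4]
12. n7.wid = 7  [7]
13. n8.sig = true  [true]
14. n8.wid = 23  [A₀.wid + 16]
15. n9.fin = false  [terminal]
16. n10.key = 6  [terminal]
17. n8.tag = false  [a.key == A.wid]
18. n7.tag = false  [A₀.wid > 7]
19. n11.key = 9  [terminal]
20. n1.idx = true  [a.key > 8]
21. n1.val = -9  [a.key + S.live - 23]
22. n0.idx = true  [S₀.live == -8]
23. n0.val = 20  [20]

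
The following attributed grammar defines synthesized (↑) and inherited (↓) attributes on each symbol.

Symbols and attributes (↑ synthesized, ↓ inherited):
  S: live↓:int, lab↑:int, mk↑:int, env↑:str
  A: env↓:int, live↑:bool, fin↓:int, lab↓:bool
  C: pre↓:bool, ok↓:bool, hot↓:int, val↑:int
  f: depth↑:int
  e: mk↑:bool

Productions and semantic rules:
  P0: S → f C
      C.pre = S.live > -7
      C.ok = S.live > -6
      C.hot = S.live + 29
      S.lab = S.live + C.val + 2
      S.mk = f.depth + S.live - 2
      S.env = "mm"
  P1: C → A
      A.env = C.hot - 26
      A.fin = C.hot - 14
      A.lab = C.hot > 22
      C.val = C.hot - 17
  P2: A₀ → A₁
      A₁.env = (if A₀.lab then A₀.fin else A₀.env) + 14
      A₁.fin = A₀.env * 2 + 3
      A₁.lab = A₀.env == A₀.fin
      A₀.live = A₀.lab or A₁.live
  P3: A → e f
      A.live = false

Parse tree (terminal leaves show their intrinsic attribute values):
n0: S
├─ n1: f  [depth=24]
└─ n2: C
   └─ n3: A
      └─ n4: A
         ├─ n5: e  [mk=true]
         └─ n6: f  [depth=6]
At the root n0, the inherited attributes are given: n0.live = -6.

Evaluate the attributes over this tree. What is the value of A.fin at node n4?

1. n0.live = -6  [given at root]
2. n1.depth = 24  [terminal]
3. n2.pre = true  [S.live > -7]
4. n2.ok = false  [S.live > -6]
5. n2.hot = 23  [S.live + 29]
6. n3.env = -3  [C.hot - 26]
7. n3.fin = 9  [C.hot - 14]
8. n3.lab = true  [C.hot > 22]
9. n4.env = 23  [(if A₀.lab then A₀.fin else A₀.env) + 14]
10. n4.fin = -3  [A₀.env * 2 + 3]
11. n4.lab = false  [A₀.env == A₀.fin]
12. n5.mk = true  [terminal]
13. n6.depth = 6  [terminal]
14. n4.live = false  [false]
15. n3.live = true  [A₀.lab or A₁.live]
16. n2.val = 6  [C.hot - 17]
17. n0.lab = 2  [S.live + C.val + 2]
18. n0.mk = 16  [f.depth + S.live - 2]
19. n0.env = "mm"  ["mm"]

-3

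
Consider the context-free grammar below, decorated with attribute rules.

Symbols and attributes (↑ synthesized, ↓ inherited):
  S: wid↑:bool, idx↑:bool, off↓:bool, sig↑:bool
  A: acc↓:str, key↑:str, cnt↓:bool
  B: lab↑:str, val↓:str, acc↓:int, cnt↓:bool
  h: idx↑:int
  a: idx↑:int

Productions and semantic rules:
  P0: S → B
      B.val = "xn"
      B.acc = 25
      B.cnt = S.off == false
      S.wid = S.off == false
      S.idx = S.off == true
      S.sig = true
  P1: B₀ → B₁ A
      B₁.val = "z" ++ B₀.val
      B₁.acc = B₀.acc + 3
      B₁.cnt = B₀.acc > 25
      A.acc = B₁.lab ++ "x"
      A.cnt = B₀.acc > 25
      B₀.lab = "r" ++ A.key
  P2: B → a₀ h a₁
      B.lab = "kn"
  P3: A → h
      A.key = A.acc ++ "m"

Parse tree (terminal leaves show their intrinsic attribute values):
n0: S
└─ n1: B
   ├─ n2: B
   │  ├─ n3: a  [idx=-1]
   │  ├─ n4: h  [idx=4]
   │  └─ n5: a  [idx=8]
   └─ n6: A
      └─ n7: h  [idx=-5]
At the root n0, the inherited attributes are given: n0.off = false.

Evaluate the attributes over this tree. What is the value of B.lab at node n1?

1. n0.off = false  [given at root]
2. n1.val = "xn"  ["xn"]
3. n1.acc = 25  [25]
4. n1.cnt = true  [S.off == false]
5. n2.val = "zxn"  ["z" ++ B₀.val]
6. n2.acc = 28  [B₀.acc + 3]
7. n2.cnt = false  [B₀.acc > 25]
8. n3.idx = -1  [terminal]
9. n4.idx = 4  [terminal]
10. n5.idx = 8  [terminal]
11. n2.lab = "kn"  ["kn"]
12. n6.acc = "knx"  [B₁.lab ++ "x"]
13. n6.cnt = false  [B₀.acc > 25]
14. n7.idx = -5  [terminal]
15. n6.key = "knxm"  [A.acc ++ "m"]
16. n1.lab = "rknxm"  ["r" ++ A.key]
17. n0.wid = true  [S.off == false]
18. n0.idx = false  [S.off == true]
19. n0.sig = true  [true]

"rknxm"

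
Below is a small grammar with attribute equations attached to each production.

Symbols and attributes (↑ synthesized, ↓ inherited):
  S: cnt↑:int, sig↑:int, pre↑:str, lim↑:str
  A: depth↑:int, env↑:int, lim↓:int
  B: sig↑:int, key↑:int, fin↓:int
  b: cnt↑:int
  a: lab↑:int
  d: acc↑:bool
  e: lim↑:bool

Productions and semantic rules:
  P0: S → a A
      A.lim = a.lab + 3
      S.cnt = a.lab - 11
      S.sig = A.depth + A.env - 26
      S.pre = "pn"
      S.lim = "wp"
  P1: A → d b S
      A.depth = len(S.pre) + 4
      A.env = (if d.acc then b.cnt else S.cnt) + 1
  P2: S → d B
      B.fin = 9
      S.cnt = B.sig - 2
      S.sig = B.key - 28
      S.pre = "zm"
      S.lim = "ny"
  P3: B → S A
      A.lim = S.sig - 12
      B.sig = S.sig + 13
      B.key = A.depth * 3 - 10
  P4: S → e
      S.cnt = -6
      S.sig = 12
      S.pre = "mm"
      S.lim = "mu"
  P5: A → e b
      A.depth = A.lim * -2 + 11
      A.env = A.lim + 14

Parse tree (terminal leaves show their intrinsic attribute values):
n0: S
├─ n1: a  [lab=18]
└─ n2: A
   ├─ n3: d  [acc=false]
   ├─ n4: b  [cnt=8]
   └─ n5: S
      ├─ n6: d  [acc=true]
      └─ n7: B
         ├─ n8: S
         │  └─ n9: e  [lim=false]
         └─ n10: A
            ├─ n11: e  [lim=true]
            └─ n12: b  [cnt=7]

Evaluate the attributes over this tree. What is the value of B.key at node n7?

1. n1.lab = 18  [terminal]
2. n2.lim = 21  [a.lab + 3]
3. n3.acc = false  [terminal]
4. n4.cnt = 8  [terminal]
5. n6.acc = true  [terminal]
6. n7.fin = 9  [9]
7. n9.lim = false  [terminal]
8. n8.cnt = -6  [-6]
9. n8.sig = 12  [12]
10. n8.pre = "mm"  ["mm"]
11. n8.lim = "mu"  ["mu"]
12. n10.lim = 0  [S.sig - 12]
13. n11.lim = true  [terminal]
14. n12.cnt = 7  [terminal]
15. n10.depth = 11  [A.lim * -2 + 11]
16. n10.env = 14  [A.lim + 14]
17. n7.sig = 25  [S.sig + 13]
18. n7.key = 23  [A.depth * 3 - 10]
19. n5.cnt = 23  [B.sig - 2]
20. n5.sig = -5  [B.key - 28]
21. n5.pre = "zm"  ["zm"]
22. n5.lim = "ny"  ["ny"]
23. n2.depth = 6  [len(S.pre) + 4]
24. n2.env = 24  [(if d.acc then b.cnt else S.cnt) + 1]
25. n0.cnt = 7  [a.lab - 11]
26. n0.sig = 4  [A.depth + A.env - 26]
27. n0.pre = "pn"  ["pn"]
28. n0.lim = "wp"  ["wp"]

23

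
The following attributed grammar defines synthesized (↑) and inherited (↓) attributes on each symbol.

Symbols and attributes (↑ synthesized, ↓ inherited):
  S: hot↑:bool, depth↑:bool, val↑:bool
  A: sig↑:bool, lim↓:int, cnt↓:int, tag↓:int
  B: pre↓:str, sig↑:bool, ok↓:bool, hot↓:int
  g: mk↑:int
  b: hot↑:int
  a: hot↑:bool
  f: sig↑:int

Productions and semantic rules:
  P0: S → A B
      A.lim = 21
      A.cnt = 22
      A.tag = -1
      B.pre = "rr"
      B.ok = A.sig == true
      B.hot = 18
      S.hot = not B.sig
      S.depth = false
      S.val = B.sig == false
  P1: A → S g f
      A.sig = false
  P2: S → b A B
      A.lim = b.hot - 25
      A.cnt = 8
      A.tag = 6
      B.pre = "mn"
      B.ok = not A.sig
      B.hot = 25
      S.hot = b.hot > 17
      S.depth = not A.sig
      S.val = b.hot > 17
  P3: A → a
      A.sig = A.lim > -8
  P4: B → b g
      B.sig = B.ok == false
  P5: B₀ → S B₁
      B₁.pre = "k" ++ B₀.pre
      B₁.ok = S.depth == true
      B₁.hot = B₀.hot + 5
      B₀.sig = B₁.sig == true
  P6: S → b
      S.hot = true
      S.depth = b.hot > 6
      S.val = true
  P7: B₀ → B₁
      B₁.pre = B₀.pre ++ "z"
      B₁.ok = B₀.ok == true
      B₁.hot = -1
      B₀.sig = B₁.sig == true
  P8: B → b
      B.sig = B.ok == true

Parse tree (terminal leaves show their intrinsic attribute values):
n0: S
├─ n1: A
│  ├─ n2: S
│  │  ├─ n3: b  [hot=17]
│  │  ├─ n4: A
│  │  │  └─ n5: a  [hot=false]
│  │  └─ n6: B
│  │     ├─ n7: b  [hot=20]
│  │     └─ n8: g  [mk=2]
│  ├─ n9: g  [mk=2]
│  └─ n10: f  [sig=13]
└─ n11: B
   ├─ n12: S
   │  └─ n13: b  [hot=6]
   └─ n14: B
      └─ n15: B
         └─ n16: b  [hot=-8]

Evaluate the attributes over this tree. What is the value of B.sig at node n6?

false

1. n1.lim = 21  [21]
2. n1.cnt = 22  [22]
3. n1.tag = -1  [-1]
4. n3.hot = 17  [terminal]
5. n4.lim = -8  [b.hot - 25]
6. n4.cnt = 8  [8]
7. n4.tag = 6  [6]
8. n5.hot = false  [terminal]
9. n4.sig = false  [A.lim > -8]
10. n6.pre = "mn"  ["mn"]
11. n6.ok = true  [not A.sig]
12. n6.hot = 25  [25]
13. n7.hot = 20  [terminal]
14. n8.mk = 2  [terminal]
15. n6.sig = false  [B.ok == false]
16. n2.hot = false  [b.hot > 17]
17. n2.depth = true  [not A.sig]
18. n2.val = false  [b.hot > 17]
19. n9.mk = 2  [terminal]
20. n10.sig = 13  [terminal]
21. n1.sig = false  [false]
22. n11.pre = "rr"  ["rr"]
23. n11.ok = false  [A.sig == true]
24. n11.hot = 18  [18]
25. n13.hot = 6  [terminal]
26. n12.hot = true  [true]
27. n12.depth = false  [b.hot > 6]
28. n12.val = true  [true]
29. n14.pre = "krr"  ["k" ++ B₀.pre]
30. n14.ok = false  [S.depth == true]
31. n14.hot = 23  [B₀.hot + 5]
32. n15.pre = "krrz"  [B₀.pre ++ "z"]
33. n15.ok = false  [B₀.ok == true]
34. n15.hot = -1  [-1]
35. n16.hot = -8  [terminal]
36. n15.sig = false  [B.ok == true]
37. n14.sig = false  [B₁.sig == true]
38. n11.sig = false  [B₁.sig == true]
39. n0.hot = true  [not B.sig]
40. n0.depth = false  [false]
41. n0.val = true  [B.sig == false]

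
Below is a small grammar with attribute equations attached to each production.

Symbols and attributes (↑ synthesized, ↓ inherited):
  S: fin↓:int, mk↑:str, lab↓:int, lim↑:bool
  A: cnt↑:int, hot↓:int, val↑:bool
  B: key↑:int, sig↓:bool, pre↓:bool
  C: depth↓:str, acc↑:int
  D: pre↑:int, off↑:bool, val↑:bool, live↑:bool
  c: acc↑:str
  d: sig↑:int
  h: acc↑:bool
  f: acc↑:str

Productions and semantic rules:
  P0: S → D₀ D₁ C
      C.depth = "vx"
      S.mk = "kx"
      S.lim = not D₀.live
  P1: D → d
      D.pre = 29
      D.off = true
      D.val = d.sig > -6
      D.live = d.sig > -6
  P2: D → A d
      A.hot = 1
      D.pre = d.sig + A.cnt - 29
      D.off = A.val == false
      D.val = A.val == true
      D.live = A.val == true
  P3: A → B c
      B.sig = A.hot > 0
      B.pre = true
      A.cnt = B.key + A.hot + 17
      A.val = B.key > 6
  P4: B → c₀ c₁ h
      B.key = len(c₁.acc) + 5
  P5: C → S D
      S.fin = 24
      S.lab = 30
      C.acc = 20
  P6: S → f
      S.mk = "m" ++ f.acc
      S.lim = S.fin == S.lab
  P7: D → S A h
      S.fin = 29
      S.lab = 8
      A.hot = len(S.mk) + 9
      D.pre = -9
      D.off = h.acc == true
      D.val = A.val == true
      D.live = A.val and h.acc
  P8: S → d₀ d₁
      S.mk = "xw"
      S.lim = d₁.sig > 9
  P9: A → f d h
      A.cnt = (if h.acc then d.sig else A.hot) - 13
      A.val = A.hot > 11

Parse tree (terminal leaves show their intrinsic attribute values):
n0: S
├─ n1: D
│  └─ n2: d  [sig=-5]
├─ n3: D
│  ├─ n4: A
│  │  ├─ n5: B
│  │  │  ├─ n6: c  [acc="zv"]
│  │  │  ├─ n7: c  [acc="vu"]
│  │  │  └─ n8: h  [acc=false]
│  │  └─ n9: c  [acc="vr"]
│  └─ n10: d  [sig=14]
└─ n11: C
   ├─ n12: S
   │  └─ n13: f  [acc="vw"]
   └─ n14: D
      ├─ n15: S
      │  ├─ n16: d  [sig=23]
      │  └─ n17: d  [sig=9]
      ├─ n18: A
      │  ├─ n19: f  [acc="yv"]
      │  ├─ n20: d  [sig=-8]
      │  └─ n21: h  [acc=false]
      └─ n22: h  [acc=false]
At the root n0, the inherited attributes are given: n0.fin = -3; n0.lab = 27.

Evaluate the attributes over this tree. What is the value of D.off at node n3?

false

1. n0.fin = -3  [given at root]
2. n0.lab = 27  [given at root]
3. n2.sig = -5  [terminal]
4. n1.pre = 29  [29]
5. n1.off = true  [true]
6. n1.val = true  [d.sig > -6]
7. n1.live = true  [d.sig > -6]
8. n4.hot = 1  [1]
9. n5.sig = true  [A.hot > 0]
10. n5.pre = true  [true]
11. n6.acc = "zv"  [terminal]
12. n7.acc = "vu"  [terminal]
13. n8.acc = false  [terminal]
14. n5.key = 7  [len(c₁.acc) + 5]
15. n9.acc = "vr"  [terminal]
16. n4.cnt = 25  [B.key + A.hot + 17]
17. n4.val = true  [B.key > 6]
18. n10.sig = 14  [terminal]
19. n3.pre = 10  [d.sig + A.cnt - 29]
20. n3.off = false  [A.val == false]
21. n3.val = true  [A.val == true]
22. n3.live = true  [A.val == true]
23. n11.depth = "vx"  ["vx"]
24. n12.fin = 24  [24]
25. n12.lab = 30  [30]
26. n13.acc = "vw"  [terminal]
27. n12.mk = "mvw"  ["m" ++ f.acc]
28. n12.lim = false  [S.fin == S.lab]
29. n15.fin = 29  [29]
30. n15.lab = 8  [8]
31. n16.sig = 23  [terminal]
32. n17.sig = 9  [terminal]
33. n15.mk = "xw"  ["xw"]
34. n15.lim = false  [d₁.sig > 9]
35. n18.hot = 11  [len(S.mk) + 9]
36. n19.acc = "yv"  [terminal]
37. n20.sig = -8  [terminal]
38. n21.acc = false  [terminal]
39. n18.cnt = -2  [(if h.acc then d.sig else A.hot) - 13]
40. n18.val = false  [A.hot > 11]
41. n22.acc = false  [terminal]
42. n14.pre = -9  [-9]
43. n14.off = false  [h.acc == true]
44. n14.val = false  [A.val == true]
45. n14.live = false  [A.val and h.acc]
46. n11.acc = 20  [20]
47. n0.mk = "kx"  ["kx"]
48. n0.lim = false  [not D₀.live]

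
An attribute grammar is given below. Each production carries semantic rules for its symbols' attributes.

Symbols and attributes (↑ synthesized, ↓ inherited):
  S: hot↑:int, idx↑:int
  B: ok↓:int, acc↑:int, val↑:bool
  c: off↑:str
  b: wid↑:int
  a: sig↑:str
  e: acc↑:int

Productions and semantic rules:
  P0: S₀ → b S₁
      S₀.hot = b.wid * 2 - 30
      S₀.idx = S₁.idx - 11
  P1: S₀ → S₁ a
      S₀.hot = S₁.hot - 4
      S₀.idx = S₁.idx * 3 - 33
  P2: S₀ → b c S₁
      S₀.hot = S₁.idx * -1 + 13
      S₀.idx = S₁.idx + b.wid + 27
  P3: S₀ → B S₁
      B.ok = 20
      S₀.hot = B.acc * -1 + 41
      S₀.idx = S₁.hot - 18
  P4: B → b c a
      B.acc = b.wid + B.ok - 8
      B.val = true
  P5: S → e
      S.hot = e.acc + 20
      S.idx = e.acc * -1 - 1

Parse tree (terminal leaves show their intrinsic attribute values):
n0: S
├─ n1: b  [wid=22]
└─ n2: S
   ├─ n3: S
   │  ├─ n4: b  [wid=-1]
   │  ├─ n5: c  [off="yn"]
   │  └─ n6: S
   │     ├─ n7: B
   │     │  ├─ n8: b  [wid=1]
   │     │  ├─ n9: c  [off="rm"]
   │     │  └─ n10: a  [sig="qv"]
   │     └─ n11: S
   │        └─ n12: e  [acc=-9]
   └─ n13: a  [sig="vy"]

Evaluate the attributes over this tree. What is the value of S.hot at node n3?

1. n1.wid = 22  [terminal]
2. n4.wid = -1  [terminal]
3. n5.off = "yn"  [terminal]
4. n7.ok = 20  [20]
5. n8.wid = 1  [terminal]
6. n9.off = "rm"  [terminal]
7. n10.sig = "qv"  [terminal]
8. n7.acc = 13  [b.wid + B.ok - 8]
9. n7.val = true  [true]
10. n12.acc = -9  [terminal]
11. n11.hot = 11  [e.acc + 20]
12. n11.idx = 8  [e.acc * -1 - 1]
13. n6.hot = 28  [B.acc * -1 + 41]
14. n6.idx = -7  [S₁.hot - 18]
15. n3.hot = 20  [S₁.idx * -1 + 13]
16. n3.idx = 19  [S₁.idx + b.wid + 27]
17. n13.sig = "vy"  [terminal]
18. n2.hot = 16  [S₁.hot - 4]
19. n2.idx = 24  [S₁.idx * 3 - 33]
20. n0.hot = 14  [b.wid * 2 - 30]
21. n0.idx = 13  [S₁.idx - 11]

20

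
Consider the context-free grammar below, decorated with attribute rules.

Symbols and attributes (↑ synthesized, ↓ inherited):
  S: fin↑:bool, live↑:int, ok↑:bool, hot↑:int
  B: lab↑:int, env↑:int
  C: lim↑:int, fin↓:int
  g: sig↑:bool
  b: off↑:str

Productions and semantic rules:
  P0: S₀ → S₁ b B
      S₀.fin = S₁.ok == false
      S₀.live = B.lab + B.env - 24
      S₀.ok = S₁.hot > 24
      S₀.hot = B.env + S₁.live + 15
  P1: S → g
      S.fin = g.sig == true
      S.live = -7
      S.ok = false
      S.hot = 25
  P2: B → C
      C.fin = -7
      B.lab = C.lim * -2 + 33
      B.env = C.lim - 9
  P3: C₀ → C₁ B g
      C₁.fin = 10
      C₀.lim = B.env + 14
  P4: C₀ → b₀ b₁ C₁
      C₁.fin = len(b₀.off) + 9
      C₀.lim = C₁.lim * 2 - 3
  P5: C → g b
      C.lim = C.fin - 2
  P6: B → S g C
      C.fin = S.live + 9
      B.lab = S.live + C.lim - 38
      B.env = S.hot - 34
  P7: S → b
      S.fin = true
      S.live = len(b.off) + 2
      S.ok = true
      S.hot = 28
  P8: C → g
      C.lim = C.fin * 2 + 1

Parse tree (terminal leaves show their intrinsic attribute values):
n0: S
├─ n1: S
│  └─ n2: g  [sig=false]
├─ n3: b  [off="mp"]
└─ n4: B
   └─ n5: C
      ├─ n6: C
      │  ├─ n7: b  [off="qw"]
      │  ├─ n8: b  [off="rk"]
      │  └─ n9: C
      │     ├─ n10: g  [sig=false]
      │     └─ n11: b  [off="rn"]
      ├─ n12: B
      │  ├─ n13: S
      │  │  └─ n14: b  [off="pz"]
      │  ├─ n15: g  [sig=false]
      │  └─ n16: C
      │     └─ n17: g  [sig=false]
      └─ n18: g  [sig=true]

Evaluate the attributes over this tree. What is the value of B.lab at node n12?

-7

1. n2.sig = false  [terminal]
2. n1.fin = false  [g.sig == true]
3. n1.live = -7  [-7]
4. n1.ok = false  [false]
5. n1.hot = 25  [25]
6. n3.off = "mp"  [terminal]
7. n5.fin = -7  [-7]
8. n6.fin = 10  [10]
9. n7.off = "qw"  [terminal]
10. n8.off = "rk"  [terminal]
11. n9.fin = 11  [len(b₀.off) + 9]
12. n10.sig = false  [terminal]
13. n11.off = "rn"  [terminal]
14. n9.lim = 9  [C.fin - 2]
15. n6.lim = 15  [C₁.lim * 2 - 3]
16. n14.off = "pz"  [terminal]
17. n13.fin = true  [true]
18. n13.live = 4  [len(b.off) + 2]
19. n13.ok = true  [true]
20. n13.hot = 28  [28]
21. n15.sig = false  [terminal]
22. n16.fin = 13  [S.live + 9]
23. n17.sig = false  [terminal]
24. n16.lim = 27  [C.fin * 2 + 1]
25. n12.lab = -7  [S.live + C.lim - 38]
26. n12.env = -6  [S.hot - 34]
27. n18.sig = true  [terminal]
28. n5.lim = 8  [B.env + 14]
29. n4.lab = 17  [C.lim * -2 + 33]
30. n4.env = -1  [C.lim - 9]
31. n0.fin = true  [S₁.ok == false]
32. n0.live = -8  [B.lab + B.env - 24]
33. n0.ok = true  [S₁.hot > 24]
34. n0.hot = 7  [B.env + S₁.live + 15]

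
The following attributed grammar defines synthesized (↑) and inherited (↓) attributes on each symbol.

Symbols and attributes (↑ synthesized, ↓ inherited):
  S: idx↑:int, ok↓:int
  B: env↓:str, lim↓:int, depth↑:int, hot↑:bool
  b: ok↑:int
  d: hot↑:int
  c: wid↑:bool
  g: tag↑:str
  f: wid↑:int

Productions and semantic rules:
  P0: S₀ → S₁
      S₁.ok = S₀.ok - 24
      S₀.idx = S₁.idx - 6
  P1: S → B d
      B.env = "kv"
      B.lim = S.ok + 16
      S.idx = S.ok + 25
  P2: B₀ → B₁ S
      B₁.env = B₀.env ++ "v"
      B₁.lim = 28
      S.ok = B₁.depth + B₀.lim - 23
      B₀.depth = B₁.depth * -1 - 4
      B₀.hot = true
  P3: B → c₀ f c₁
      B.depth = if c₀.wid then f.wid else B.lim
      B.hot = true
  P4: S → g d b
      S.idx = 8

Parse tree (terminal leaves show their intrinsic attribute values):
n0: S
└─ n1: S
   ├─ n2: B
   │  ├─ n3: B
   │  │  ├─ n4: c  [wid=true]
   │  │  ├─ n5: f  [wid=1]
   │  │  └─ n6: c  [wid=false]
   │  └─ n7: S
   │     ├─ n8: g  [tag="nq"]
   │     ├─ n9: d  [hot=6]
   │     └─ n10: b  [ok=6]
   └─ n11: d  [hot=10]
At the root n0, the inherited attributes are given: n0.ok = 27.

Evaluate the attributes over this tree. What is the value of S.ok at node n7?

1. n0.ok = 27  [given at root]
2. n1.ok = 3  [S₀.ok - 24]
3. n2.env = "kv"  ["kv"]
4. n2.lim = 19  [S.ok + 16]
5. n3.env = "kvv"  [B₀.env ++ "v"]
6. n3.lim = 28  [28]
7. n4.wid = true  [terminal]
8. n5.wid = 1  [terminal]
9. n6.wid = false  [terminal]
10. n3.depth = 1  [if c₀.wid then f.wid else B.lim]
11. n3.hot = true  [true]
12. n7.ok = -3  [B₁.depth + B₀.lim - 23]
13. n8.tag = "nq"  [terminal]
14. n9.hot = 6  [terminal]
15. n10.ok = 6  [terminal]
16. n7.idx = 8  [8]
17. n2.depth = -5  [B₁.depth * -1 - 4]
18. n2.hot = true  [true]
19. n11.hot = 10  [terminal]
20. n1.idx = 28  [S.ok + 25]
21. n0.idx = 22  [S₁.idx - 6]

-3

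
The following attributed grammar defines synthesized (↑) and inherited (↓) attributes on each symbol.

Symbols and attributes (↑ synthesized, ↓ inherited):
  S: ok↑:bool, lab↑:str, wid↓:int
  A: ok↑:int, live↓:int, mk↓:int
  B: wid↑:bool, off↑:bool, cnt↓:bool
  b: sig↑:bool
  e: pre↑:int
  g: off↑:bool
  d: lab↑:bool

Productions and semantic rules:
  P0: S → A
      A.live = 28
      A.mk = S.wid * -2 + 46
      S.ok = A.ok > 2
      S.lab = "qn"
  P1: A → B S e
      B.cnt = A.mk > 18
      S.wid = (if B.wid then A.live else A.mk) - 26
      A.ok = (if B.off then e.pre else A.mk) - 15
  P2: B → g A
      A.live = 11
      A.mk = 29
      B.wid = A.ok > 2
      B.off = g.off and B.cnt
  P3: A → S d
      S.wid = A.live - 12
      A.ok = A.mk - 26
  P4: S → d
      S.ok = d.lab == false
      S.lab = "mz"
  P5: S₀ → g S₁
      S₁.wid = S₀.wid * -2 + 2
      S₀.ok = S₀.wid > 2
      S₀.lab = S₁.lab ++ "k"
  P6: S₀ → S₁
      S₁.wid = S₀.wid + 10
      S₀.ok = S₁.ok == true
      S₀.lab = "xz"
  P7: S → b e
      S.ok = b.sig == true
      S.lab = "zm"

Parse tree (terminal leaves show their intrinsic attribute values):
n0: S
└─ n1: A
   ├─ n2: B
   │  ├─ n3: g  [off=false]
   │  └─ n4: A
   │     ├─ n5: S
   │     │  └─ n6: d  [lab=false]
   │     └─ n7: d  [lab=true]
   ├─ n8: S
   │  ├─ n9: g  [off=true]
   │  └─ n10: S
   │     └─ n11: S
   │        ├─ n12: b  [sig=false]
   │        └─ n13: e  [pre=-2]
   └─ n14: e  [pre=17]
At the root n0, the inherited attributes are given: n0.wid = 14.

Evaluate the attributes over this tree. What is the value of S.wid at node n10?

-2

1. n0.wid = 14  [given at root]
2. n1.live = 28  [28]
3. n1.mk = 18  [S.wid * -2 + 46]
4. n2.cnt = false  [A.mk > 18]
5. n3.off = false  [terminal]
6. n4.live = 11  [11]
7. n4.mk = 29  [29]
8. n5.wid = -1  [A.live - 12]
9. n6.lab = false  [terminal]
10. n5.ok = true  [d.lab == false]
11. n5.lab = "mz"  ["mz"]
12. n7.lab = true  [terminal]
13. n4.ok = 3  [A.mk - 26]
14. n2.wid = true  [A.ok > 2]
15. n2.off = false  [g.off and B.cnt]
16. n8.wid = 2  [(if B.wid then A.live else A.mk) - 26]
17. n9.off = true  [terminal]
18. n10.wid = -2  [S₀.wid * -2 + 2]
19. n11.wid = 8  [S₀.wid + 10]
20. n12.sig = false  [terminal]
21. n13.pre = -2  [terminal]
22. n11.ok = false  [b.sig == true]
23. n11.lab = "zm"  ["zm"]
24. n10.ok = false  [S₁.ok == true]
25. n10.lab = "xz"  ["xz"]
26. n8.ok = false  [S₀.wid > 2]
27. n8.lab = "xzk"  [S₁.lab ++ "k"]
28. n14.pre = 17  [terminal]
29. n1.ok = 3  [(if B.off then e.pre else A.mk) - 15]
30. n0.ok = true  [A.ok > 2]
31. n0.lab = "qn"  ["qn"]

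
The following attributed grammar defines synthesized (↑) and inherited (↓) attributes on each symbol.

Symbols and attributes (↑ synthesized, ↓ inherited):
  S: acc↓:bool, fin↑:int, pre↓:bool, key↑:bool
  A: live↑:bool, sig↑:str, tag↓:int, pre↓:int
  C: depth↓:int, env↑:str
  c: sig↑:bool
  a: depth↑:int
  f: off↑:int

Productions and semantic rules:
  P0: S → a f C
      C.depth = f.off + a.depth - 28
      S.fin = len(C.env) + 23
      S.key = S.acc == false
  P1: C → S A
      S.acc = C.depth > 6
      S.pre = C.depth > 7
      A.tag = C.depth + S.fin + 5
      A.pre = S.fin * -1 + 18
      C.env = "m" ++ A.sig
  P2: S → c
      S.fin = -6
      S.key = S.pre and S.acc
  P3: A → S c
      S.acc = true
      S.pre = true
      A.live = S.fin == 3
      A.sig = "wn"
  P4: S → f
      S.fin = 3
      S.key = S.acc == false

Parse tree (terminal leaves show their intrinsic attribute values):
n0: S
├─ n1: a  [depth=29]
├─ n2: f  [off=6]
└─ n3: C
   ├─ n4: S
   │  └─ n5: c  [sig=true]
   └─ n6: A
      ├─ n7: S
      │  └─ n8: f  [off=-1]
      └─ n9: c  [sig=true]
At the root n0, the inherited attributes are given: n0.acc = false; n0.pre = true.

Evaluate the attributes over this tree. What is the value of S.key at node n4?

false

1. n0.acc = false  [given at root]
2. n0.pre = true  [given at root]
3. n1.depth = 29  [terminal]
4. n2.off = 6  [terminal]
5. n3.depth = 7  [f.off + a.depth - 28]
6. n4.acc = true  [C.depth > 6]
7. n4.pre = false  [C.depth > 7]
8. n5.sig = true  [terminal]
9. n4.fin = -6  [-6]
10. n4.key = false  [S.pre and S.acc]
11. n6.tag = 6  [C.depth + S.fin + 5]
12. n6.pre = 24  [S.fin * -1 + 18]
13. n7.acc = true  [true]
14. n7.pre = true  [true]
15. n8.off = -1  [terminal]
16. n7.fin = 3  [3]
17. n7.key = false  [S.acc == false]
18. n9.sig = true  [terminal]
19. n6.live = true  [S.fin == 3]
20. n6.sig = "wn"  ["wn"]
21. n3.env = "mwn"  ["m" ++ A.sig]
22. n0.fin = 26  [len(C.env) + 23]
23. n0.key = true  [S.acc == false]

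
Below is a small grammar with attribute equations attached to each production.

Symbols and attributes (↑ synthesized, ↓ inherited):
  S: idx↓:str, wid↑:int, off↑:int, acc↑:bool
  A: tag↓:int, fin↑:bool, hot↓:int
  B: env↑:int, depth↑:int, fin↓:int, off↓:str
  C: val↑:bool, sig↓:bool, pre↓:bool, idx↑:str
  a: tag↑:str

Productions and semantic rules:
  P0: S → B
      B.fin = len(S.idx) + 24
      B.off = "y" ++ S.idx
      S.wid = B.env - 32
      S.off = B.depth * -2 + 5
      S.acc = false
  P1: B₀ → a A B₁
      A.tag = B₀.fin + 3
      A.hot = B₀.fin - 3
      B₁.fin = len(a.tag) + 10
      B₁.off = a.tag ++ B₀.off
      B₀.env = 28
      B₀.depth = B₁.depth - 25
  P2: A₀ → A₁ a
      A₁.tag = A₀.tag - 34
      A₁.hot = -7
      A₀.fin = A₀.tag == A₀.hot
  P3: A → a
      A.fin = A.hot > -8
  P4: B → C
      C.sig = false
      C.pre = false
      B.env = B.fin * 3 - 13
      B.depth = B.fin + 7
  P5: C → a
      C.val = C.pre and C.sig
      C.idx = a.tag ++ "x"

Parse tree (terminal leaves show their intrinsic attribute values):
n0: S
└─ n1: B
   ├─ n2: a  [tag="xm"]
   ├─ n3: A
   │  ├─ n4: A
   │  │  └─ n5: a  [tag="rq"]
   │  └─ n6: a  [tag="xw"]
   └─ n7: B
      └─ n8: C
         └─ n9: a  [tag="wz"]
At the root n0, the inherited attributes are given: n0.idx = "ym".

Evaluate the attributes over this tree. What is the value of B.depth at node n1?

-6

1. n0.idx = "ym"  [given at root]
2. n1.fin = 26  [len(S.idx) + 24]
3. n1.off = "yym"  ["y" ++ S.idx]
4. n2.tag = "xm"  [terminal]
5. n3.tag = 29  [B₀.fin + 3]
6. n3.hot = 23  [B₀.fin - 3]
7. n4.tag = -5  [A₀.tag - 34]
8. n4.hot = -7  [-7]
9. n5.tag = "rq"  [terminal]
10. n4.fin = true  [A.hot > -8]
11. n6.tag = "xw"  [terminal]
12. n3.fin = false  [A₀.tag == A₀.hot]
13. n7.fin = 12  [len(a.tag) + 10]
14. n7.off = "xmyym"  [a.tag ++ B₀.off]
15. n8.sig = false  [false]
16. n8.pre = false  [false]
17. n9.tag = "wz"  [terminal]
18. n8.val = false  [C.pre and C.sig]
19. n8.idx = "wzx"  [a.tag ++ "x"]
20. n7.env = 23  [B.fin * 3 - 13]
21. n7.depth = 19  [B.fin + 7]
22. n1.env = 28  [28]
23. n1.depth = -6  [B₁.depth - 25]
24. n0.wid = -4  [B.env - 32]
25. n0.off = 17  [B.depth * -2 + 5]
26. n0.acc = false  [false]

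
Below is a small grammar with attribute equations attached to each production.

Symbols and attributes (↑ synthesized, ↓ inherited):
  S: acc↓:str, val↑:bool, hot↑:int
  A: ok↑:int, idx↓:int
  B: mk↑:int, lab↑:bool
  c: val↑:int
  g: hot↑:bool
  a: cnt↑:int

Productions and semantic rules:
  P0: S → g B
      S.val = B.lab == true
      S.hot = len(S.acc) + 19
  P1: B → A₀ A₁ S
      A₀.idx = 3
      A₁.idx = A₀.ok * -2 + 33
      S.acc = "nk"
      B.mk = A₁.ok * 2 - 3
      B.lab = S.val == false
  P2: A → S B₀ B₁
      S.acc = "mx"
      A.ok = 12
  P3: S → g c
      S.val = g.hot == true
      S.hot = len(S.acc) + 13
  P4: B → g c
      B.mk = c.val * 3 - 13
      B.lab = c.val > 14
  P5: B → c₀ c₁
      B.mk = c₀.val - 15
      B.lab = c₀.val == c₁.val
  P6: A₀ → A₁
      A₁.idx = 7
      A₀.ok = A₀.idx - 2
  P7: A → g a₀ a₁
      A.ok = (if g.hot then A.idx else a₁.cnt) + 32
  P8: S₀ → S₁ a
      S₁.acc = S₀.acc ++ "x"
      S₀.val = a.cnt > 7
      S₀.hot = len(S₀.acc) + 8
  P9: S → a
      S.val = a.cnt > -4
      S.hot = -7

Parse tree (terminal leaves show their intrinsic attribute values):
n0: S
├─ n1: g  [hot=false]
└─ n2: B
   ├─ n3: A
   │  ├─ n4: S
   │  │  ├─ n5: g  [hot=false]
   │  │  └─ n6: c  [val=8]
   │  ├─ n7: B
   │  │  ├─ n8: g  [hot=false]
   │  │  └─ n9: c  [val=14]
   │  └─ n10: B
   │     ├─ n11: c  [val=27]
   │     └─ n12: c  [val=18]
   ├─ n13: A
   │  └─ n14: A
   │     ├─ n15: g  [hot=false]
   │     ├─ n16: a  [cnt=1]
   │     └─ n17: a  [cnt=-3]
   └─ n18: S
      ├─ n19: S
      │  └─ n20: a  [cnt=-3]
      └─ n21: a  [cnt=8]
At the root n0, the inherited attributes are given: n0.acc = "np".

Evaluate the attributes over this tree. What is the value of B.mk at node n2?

1. n0.acc = "np"  [given at root]
2. n1.hot = false  [terminal]
3. n3.idx = 3  [3]
4. n4.acc = "mx"  ["mx"]
5. n5.hot = false  [terminal]
6. n6.val = 8  [terminal]
7. n4.val = false  [g.hot == true]
8. n4.hot = 15  [len(S.acc) + 13]
9. n8.hot = false  [terminal]
10. n9.val = 14  [terminal]
11. n7.mk = 29  [c.val * 3 - 13]
12. n7.lab = false  [c.val > 14]
13. n11.val = 27  [terminal]
14. n12.val = 18  [terminal]
15. n10.mk = 12  [c₀.val - 15]
16. n10.lab = false  [c₀.val == c₁.val]
17. n3.ok = 12  [12]
18. n13.idx = 9  [A₀.ok * -2 + 33]
19. n14.idx = 7  [7]
20. n15.hot = false  [terminal]
21. n16.cnt = 1  [terminal]
22. n17.cnt = -3  [terminal]
23. n14.ok = 29  [(if g.hot then A.idx else a₁.cnt) + 32]
24. n13.ok = 7  [A₀.idx - 2]
25. n18.acc = "nk"  ["nk"]
26. n19.acc = "nkx"  [S₀.acc ++ "x"]
27. n20.cnt = -3  [terminal]
28. n19.val = true  [a.cnt > -4]
29. n19.hot = -7  [-7]
30. n21.cnt = 8  [terminal]
31. n18.val = true  [a.cnt > 7]
32. n18.hot = 10  [len(S₀.acc) + 8]
33. n2.mk = 11  [A₁.ok * 2 - 3]
34. n2.lab = false  [S.val == false]
35. n0.val = false  [B.lab == true]
36. n0.hot = 21  [len(S.acc) + 19]

11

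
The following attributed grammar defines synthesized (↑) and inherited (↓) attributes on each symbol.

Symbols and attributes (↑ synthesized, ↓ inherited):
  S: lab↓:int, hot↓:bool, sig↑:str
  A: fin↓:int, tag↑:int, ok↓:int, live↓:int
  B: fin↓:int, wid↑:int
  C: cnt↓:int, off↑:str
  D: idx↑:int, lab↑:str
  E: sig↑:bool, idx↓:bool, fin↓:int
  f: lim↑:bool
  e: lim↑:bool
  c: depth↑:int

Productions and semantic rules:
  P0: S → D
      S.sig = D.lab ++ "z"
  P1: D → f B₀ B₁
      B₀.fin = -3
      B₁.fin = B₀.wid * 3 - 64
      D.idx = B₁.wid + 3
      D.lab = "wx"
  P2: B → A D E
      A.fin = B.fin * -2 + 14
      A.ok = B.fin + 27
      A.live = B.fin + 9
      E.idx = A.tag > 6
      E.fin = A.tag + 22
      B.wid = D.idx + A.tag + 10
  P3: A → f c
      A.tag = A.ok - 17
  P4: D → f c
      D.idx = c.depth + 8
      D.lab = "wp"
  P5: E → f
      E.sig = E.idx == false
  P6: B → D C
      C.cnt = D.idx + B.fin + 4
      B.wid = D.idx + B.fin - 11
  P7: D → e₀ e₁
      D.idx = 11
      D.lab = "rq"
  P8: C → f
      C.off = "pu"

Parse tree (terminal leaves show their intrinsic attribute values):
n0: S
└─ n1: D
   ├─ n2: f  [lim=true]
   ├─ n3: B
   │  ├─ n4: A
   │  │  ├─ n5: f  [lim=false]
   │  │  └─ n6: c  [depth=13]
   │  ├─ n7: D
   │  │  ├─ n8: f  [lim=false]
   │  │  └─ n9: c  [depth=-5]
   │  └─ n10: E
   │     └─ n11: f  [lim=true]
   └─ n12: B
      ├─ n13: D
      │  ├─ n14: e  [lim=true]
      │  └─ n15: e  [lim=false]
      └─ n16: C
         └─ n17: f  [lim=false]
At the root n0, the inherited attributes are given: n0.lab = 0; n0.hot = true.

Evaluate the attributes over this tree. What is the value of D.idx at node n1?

-1

1. n0.lab = 0  [given at root]
2. n0.hot = true  [given at root]
3. n2.lim = true  [terminal]
4. n3.fin = -3  [-3]
5. n4.fin = 20  [B.fin * -2 + 14]
6. n4.ok = 24  [B.fin + 27]
7. n4.live = 6  [B.fin + 9]
8. n5.lim = false  [terminal]
9. n6.depth = 13  [terminal]
10. n4.tag = 7  [A.ok - 17]
11. n8.lim = false  [terminal]
12. n9.depth = -5  [terminal]
13. n7.idx = 3  [c.depth + 8]
14. n7.lab = "wp"  ["wp"]
15. n10.idx = true  [A.tag > 6]
16. n10.fin = 29  [A.tag + 22]
17. n11.lim = true  [terminal]
18. n10.sig = false  [E.idx == false]
19. n3.wid = 20  [D.idx + A.tag + 10]
20. n12.fin = -4  [B₀.wid * 3 - 64]
21. n14.lim = true  [terminal]
22. n15.lim = false  [terminal]
23. n13.idx = 11  [11]
24. n13.lab = "rq"  ["rq"]
25. n16.cnt = 11  [D.idx + B.fin + 4]
26. n17.lim = false  [terminal]
27. n16.off = "pu"  ["pu"]
28. n12.wid = -4  [D.idx + B.fin - 11]
29. n1.idx = -1  [B₁.wid + 3]
30. n1.lab = "wx"  ["wx"]
31. n0.sig = "wxz"  [D.lab ++ "z"]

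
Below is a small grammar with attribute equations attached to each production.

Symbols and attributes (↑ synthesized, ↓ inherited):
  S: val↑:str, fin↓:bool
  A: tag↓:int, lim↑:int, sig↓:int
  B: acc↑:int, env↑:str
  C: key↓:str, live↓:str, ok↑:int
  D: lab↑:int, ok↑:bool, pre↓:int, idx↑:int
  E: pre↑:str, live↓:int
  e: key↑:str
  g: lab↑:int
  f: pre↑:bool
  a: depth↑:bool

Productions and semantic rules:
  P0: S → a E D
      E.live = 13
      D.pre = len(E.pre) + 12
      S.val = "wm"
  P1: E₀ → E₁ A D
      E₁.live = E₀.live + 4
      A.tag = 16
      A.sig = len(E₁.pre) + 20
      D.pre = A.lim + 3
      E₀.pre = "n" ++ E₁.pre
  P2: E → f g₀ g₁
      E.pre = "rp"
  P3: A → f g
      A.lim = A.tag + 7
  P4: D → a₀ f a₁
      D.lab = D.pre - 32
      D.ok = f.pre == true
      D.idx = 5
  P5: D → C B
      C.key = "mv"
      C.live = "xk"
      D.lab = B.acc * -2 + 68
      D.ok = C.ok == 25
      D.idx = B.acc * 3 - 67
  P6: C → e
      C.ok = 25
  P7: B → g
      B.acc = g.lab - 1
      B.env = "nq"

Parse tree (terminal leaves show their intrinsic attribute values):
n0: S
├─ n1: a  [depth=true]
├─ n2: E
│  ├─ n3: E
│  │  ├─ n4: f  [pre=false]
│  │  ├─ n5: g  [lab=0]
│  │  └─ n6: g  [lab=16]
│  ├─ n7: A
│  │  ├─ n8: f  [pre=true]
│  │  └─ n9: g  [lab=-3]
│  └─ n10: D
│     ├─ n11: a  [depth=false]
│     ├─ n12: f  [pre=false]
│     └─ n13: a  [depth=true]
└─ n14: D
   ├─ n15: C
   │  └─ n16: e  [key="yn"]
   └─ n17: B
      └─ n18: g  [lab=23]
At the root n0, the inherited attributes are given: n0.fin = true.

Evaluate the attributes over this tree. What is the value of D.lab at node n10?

-6

1. n0.fin = true  [given at root]
2. n1.depth = true  [terminal]
3. n2.live = 13  [13]
4. n3.live = 17  [E₀.live + 4]
5. n4.pre = false  [terminal]
6. n5.lab = 0  [terminal]
7. n6.lab = 16  [terminal]
8. n3.pre = "rp"  ["rp"]
9. n7.tag = 16  [16]
10. n7.sig = 22  [len(E₁.pre) + 20]
11. n8.pre = true  [terminal]
12. n9.lab = -3  [terminal]
13. n7.lim = 23  [A.tag + 7]
14. n10.pre = 26  [A.lim + 3]
15. n11.depth = false  [terminal]
16. n12.pre = false  [terminal]
17. n13.depth = true  [terminal]
18. n10.lab = -6  [D.pre - 32]
19. n10.ok = false  [f.pre == true]
20. n10.idx = 5  [5]
21. n2.pre = "nrp"  ["n" ++ E₁.pre]
22. n14.pre = 15  [len(E.pre) + 12]
23. n15.key = "mv"  ["mv"]
24. n15.live = "xk"  ["xk"]
25. n16.key = "yn"  [terminal]
26. n15.ok = 25  [25]
27. n18.lab = 23  [terminal]
28. n17.acc = 22  [g.lab - 1]
29. n17.env = "nq"  ["nq"]
30. n14.lab = 24  [B.acc * -2 + 68]
31. n14.ok = true  [C.ok == 25]
32. n14.idx = -1  [B.acc * 3 - 67]
33. n0.val = "wm"  ["wm"]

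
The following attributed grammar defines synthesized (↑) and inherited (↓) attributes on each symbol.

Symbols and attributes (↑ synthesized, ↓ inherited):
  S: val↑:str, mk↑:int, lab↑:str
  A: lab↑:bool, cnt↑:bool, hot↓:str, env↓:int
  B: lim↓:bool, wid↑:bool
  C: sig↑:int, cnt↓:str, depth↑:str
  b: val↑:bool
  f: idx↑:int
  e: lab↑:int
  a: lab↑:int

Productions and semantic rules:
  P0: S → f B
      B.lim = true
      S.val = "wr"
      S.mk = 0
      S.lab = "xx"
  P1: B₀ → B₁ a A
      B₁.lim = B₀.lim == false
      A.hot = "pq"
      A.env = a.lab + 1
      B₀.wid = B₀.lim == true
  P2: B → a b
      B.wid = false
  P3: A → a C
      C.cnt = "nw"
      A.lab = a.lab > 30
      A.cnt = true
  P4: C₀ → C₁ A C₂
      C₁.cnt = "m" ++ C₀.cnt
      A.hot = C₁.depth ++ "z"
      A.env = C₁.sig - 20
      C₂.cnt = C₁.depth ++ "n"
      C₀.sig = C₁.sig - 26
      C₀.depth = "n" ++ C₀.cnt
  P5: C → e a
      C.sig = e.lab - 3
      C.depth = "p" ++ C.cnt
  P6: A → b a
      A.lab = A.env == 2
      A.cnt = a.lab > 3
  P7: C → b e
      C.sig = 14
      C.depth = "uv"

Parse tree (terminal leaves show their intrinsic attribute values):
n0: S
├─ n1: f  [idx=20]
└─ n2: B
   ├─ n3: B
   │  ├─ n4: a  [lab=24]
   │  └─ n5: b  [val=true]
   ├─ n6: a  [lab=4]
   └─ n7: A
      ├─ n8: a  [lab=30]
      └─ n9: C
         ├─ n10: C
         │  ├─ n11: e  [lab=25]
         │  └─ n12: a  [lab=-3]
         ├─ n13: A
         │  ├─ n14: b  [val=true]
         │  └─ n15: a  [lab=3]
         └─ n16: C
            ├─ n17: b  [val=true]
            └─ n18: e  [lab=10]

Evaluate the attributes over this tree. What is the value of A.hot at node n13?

1. n1.idx = 20  [terminal]
2. n2.lim = true  [true]
3. n3.lim = false  [B₀.lim == false]
4. n4.lab = 24  [terminal]
5. n5.val = true  [terminal]
6. n3.wid = false  [false]
7. n6.lab = 4  [terminal]
8. n7.hot = "pq"  ["pq"]
9. n7.env = 5  [a.lab + 1]
10. n8.lab = 30  [terminal]
11. n9.cnt = "nw"  ["nw"]
12. n10.cnt = "mnw"  ["m" ++ C₀.cnt]
13. n11.lab = 25  [terminal]
14. n12.lab = -3  [terminal]
15. n10.sig = 22  [e.lab - 3]
16. n10.depth = "pmnw"  ["p" ++ C.cnt]
17. n13.hot = "pmnwz"  [C₁.depth ++ "z"]
18. n13.env = 2  [C₁.sig - 20]
19. n14.val = true  [terminal]
20. n15.lab = 3  [terminal]
21. n13.lab = true  [A.env == 2]
22. n13.cnt = false  [a.lab > 3]
23. n16.cnt = "pmnwn"  [C₁.depth ++ "n"]
24. n17.val = true  [terminal]
25. n18.lab = 10  [terminal]
26. n16.sig = 14  [14]
27. n16.depth = "uv"  ["uv"]
28. n9.sig = -4  [C₁.sig - 26]
29. n9.depth = "nnw"  ["n" ++ C₀.cnt]
30. n7.lab = false  [a.lab > 30]
31. n7.cnt = true  [true]
32. n2.wid = true  [B₀.lim == true]
33. n0.val = "wr"  ["wr"]
34. n0.mk = 0  [0]
35. n0.lab = "xx"  ["xx"]

"pmnwz"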